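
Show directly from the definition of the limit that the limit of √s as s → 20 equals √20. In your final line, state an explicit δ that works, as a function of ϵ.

δ = min(20, √20·ϵ)

Let ϵ > 0 be given. We want δ > 0 such that 0 < |s − 20| < δ implies |√s − √20| < ϵ.
Rationalise: √s − √20 = (s − 20)/(√s + √20), so |√s − √20| = |s − 20|/(√s + √20).
Restrict δ ≤ 20 so that |s − 20| < 20 forces s > 0, and then √s + √20 > √20.
Hence |√s − √20| < |s − 20|/√20, which is < ϵ once |s − 20| < √20·ϵ.
Take δ = min(20, √20·ϵ). If 0 < |s − 20| < δ then s > 0 and |√s − √20| < |s − 20|/√20 < ϵ.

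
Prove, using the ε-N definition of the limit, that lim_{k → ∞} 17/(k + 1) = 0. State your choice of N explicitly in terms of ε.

N = 17/ε

Let ε > 0. For k ≥ 1, |17/(k + 1) − 0| = 17/(k + 1) ≤ 17/k.
We need 17/k < ε, i.e. k > 17/ε.
Take N = 17/ε. If k > N then |17/(k + 1)| ≤ 17/k < ε.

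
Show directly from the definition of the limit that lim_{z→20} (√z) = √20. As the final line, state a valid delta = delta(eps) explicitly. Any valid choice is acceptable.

Fix eps > 0. We want delta > 0 such that 0 < |z − 20| < delta implies |√z − √20| < eps.
Multiplying by the conjugate, |√z − √20| = |z − 20|/(√z + √20).
Restrict delta ≤ 20 so that |z − 20| < 20 forces z > 0, and then √z + √20 > √20.
Hence |√z − √20| < |z − 20|/√20, which is < eps once |z − 20| < √20·eps.
Take delta = min(20, √20·eps). If 0 < |z − 20| < delta then z > 0 and |√z − √20| < |z − 20|/√20 < eps.

delta = min(20, √20·eps)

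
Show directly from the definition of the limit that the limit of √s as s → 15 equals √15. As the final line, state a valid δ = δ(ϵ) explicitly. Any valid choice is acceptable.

Let ϵ > 0. We want δ > 0 such that 0 < |s − 15| < δ implies |√s − √15| < ϵ.
Rationalise: √s − √15 = (s − 15)/(√s + √15), so |√s − √15| = |s − 15|/(√s + √15).
Restrict δ ≤ 15 so that |s − 15| < 15 forces s > 0, and then √s + √15 > √15.
Hence |√s − √15| < |s − 15|/√15, which is < ϵ once |s − 15| < √15·ϵ.
Take δ = min(15, √15·ϵ). If 0 < |s − 15| < δ then s > 0 and |√s − √15| < |s − 15|/√15 < ϵ.

δ = min(15, √15·ϵ)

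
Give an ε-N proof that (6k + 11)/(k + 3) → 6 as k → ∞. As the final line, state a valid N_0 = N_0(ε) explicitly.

N_0 = 7/ε

Suppose ε > 0. For k ≥ 1, |(6k + 11)/(k + 3) − 6| = |-7|/((k + 3)) = 7/((k + 3)).
Since k + 3 ≥ k for k ≥ 1, this is ≤ 7/(k) = 7/k.
So |(6k + 11)/(k + 3) − 6| < ε whenever k > 7/ε.
Take N_0 = 7/ε. If k > N_0 then |(6k + 11)/(k + 3) − 6| ≤ 7/k < ε.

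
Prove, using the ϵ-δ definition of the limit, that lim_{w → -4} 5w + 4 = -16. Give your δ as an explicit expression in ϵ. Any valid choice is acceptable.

Let ϵ > 0 be given. We need δ > 0 so that 0 < |w + 4| < δ implies |(5w + 4) + 16| < ϵ.
Since (5w + 4) + 16 = 5(w + 4), we have |(5w + 4) + 16| = 5|w + 4|.
So 5|w + 4| < ϵ exactly when |w + 4| < ϵ/5.
Choosing δ = ϵ/5 gives |(5w + 4) + 16| = 5|w + 4| < ϵ whenever |w + 4| < δ.

δ = ϵ/5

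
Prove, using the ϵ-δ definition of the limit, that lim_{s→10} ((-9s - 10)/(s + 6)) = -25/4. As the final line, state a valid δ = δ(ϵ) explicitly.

Fix ϵ > 0. We want δ > 0 with 0 < |s − 10| < δ ⇒ |(-9s - 10)/(s + 6) + 25/4| < ϵ.
Combining over a common denominator, (-9s - 10)/(s + 6) + 25/4 = [(-9s - 10)·16 − (-100)·(s + 6)] / [16·(s + 6)] = -44(s − 10) / (16(s + 6)).
So |(-9s - 10)/(s + 6) + 25/4| = 44|s − 10| / (16·|s + 6|).
Require δ ≤ 8, so |s + 6| ≥ |16| − |s − 10| > 16 − 8 = 8.
Hence |(-9s - 10)/(s + 6) + 25/4| < 44|s − 10|/(16·8) = (11/32)|s − 10|, which is < ϵ once |s − 10| < (32/11)ϵ.
Take δ = min(8, (32/11)ϵ). Then 0 < |s − 10| < δ forces both bounds, so |(-9s - 10)/(s + 6) + 25/4| < ϵ.

δ = min(8, (32/11)ϵ)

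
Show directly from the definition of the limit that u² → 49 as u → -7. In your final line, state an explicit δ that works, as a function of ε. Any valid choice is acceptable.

δ = min(1, ε/15)

Let ε > 0 be given. We seek δ > 0 with 0 < |u + 7| < δ ⇒ |u² − 49| < ε.
Factor: u² − 49 = (u + 7)(u - 7), so |u² − 49| = |u + 7|·|u - 7|.
Impose δ ≤ 1 so that |u| < 8; then |u - 7| ≤ 15.
Hence |u² − 49| ≤ 15|u + 7|, which is < ε once |u + 7| < ε/15.
Take δ = min(1, ε/15). If 0 < |u + 7| < δ then both bounds hold and |u² − 49| ≤ 15|u + 7| < 15·(ε/15) = ε.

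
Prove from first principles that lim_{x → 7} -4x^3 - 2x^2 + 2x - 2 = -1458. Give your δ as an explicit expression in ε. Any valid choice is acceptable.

Fix ε > 0. We want δ > 0 such that 0 < |x − 7| < δ implies |(-4x^3 - 2x^2 + 2x - 2) + 1458| < ε.
(-4x^3 - 2x^2 + 2x - 2) + 1458 = -4x^3 - 2x^2 + 2x + 1456 = (x − 7)(-4x^2 - 30x - 208).
So |(-4x^3 - 2x^2 + 2x - 2) + 1458| = |x − 7|·|-4x^2 - 30x - 208|.
Assume first that |x − 7| < 1, so |x| < 8. Then |-4x^2 - 30x - 208| ≤ 4·8^2 + 30·8 + 208 = 704.
Hence |(-4x^3 - 2x^2 + 2x - 2) + 1458| ≤ 704|x − 7| < ε provided |x − 7| < ε/704.
Choosing δ = min(1, ε/704) ensures both conditions, hence |(-4x^3 - 2x^2 + 2x - 2) + 1458| < ε.

δ = min(1, ε/704)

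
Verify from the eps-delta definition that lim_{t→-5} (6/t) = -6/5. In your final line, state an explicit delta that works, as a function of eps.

Let eps > 0 be given. We seek delta > 0 such that 0 < |t + 5| < delta implies |6/t + 6/5| < eps.
|6/t + 6/5| = 6·|-5 − t|/(5·|t|) = 6|t + 5|/(5|t|).
Require delta ≤ 5/2 so that |t| > 5 − 5/2 = 5/2, hence 5|t| > 25/2.
Then |6/t + 6/5| < 6|t + 5|/(25/2), which is < eps when |t + 5| < (25/12)eps.
Take delta = min(5/2, (25/12)eps). Then 0 < |t + 5| < delta gives both |t + 5| < 5/2 and |t + 5| < (25/12)eps, so |6/t + 6/5| < eps.

delta = min(5/2, (25/12)eps)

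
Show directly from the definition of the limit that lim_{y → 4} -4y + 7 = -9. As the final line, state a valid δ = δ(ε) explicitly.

δ = ε/4

Fix ε > 0. We need δ > 0 so that 0 < |y − 4| < δ implies |(-4y + 7) + 9| < ε.
|(-4y + 7) + 9| = |-4y + 16| = 4|y − 4|.
Thus it suffices that |y − 4| < ε/4.
Choosing δ = ε/4 gives |(-4y + 7) + 9| = 4|y − 4| < ε whenever |y − 4| < δ.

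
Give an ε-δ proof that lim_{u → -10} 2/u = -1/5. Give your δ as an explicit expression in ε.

δ = min(5, 25ε)

Let ε > 0 be given. We seek δ > 0 such that 0 < |u + 10| < δ implies |2/u + 1/5| < ε.
|2/u + 1/5| = 2·|-10 − u|/(10·|u|) = 2|u + 10|/(10|u|).
Restrict δ ≤ 5. Then |u + 10| < 5 gives |u| > 5, so 10|u| > 50.
Then |2/u + 1/5| < 2|u + 10|/50, which is < ε when |u + 10| < 25ε.
Take δ = min(5, 25ε). Then 0 < |u + 10| < δ gives both |u + 10| < 5 and |u + 10| < 25ε, so |2/u + 1/5| < ε.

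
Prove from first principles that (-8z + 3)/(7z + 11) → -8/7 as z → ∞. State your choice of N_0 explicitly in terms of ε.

Fix ε > 0. We seek N_0 > 0 such that z > N_0 implies |(-8z + 3)/(7z + 11) + 8/7| < ε.
(-8z + 3)/(7z + 11) + 8/7 = (7(-8z + 3) − (-8)(7z + 11)) / (7(7z + 11)) = 109/(7(7z + 11)).
For z > 0 we have 7z + 11 > 7z, so |(-8z + 3)/(7z + 11) + 8/7| = 109/(7(7z + 11)) < 109/(7·7z) = (109/49)/z.
Thus |(-8z + 3)/(7z + 11) + 8/7| < ε whenever z > (109/49)/ε.
Take N_0 = (109/49)/ε. If z > N_0 then |(-8z + 3)/(7z + 11) + 8/7| < (109/49)/z < ε.

N_0 = (109/49)/ε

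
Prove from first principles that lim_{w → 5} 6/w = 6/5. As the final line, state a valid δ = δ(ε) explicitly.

Let ε > 0. We seek δ > 0 such that 0 < |w − 5| < δ implies |6/w − (6/5)| < ε.
|6/w − (6/5)| = 6·|5 − w|/(5·|w|) = 6|w − 5|/(5|w|).
Restrict δ ≤ 5/2. Then |w − 5| < 5/2 gives |w| > 5/2, so 5|w| > 25/2.
Then |6/w − (6/5)| < 6|w − 5|/(25/2), which is < ε when |w − 5| < (25/12)ε.
Take δ = min(5/2, (25/12)ε). Then 0 < |w − 5| < δ gives both |w − 5| < 5/2 and |w − 5| < (25/12)ε, so |6/w − (6/5)| < ε.

δ = min(5/2, (25/12)ε)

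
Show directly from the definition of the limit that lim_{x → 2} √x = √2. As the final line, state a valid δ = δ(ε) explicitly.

δ = min(2, √2·ε)

Suppose ε > 0. We want δ > 0 such that 0 < |x − 2| < δ implies |√x − √2| < ε.
Rationalise: √x − √2 = (x − 2)/(√x + √2), so |√x − √2| = |x − 2|/(√x + √2).
Restrict δ ≤ 2 so that |x − 2| < 2 forces x > 0, and then √x + √2 > √2.
Hence |√x − √2| < |x − 2|/√2, which is < ε once |x − 2| < √2·ε.
Take δ = min(2, √2·ε). If 0 < |x − 2| < δ then x > 0 and |√x − √2| < |x − 2|/√2 < ε.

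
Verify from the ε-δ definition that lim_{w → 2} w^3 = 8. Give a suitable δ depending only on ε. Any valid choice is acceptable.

δ = min(2, ε/28)

Let ε > 0. We seek δ > 0 with 0 < |w − 2| < δ ⇒ |w^3 − 8| < ε.
Factor: w^3 − 8 = (w − 2)(w^2 + 2w + 4), so |w^3 − 8| = |w − 2|·|w^2 + 2w + 4|.
Impose δ ≤ 2 so that |w| < 4; then |w^2 + 2w + 4| ≤ 28.
Hence |w^3 − 8| ≤ 28|w − 2|, which is < ε once |w − 2| < ε/28.
Take δ = min(2, ε/28). If 0 < |w − 2| < δ then both bounds hold and |w^3 − 8| ≤ 28|w − 2| < 28·(ε/28) = ε.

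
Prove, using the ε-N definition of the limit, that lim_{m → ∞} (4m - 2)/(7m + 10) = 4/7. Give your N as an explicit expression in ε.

N = (54/49)/ε

Let ε > 0. For m ≥ 1, |(4m - 2)/(7m + 10) − (4/7)| = |-54|/(7(7m + 10)) = 54/(7(7m + 10)).
Since 7m + 10 ≥ 7m for m ≥ 1, this is ≤ 54/(7·7m) = (54/49)/m.
So |(4m - 2)/(7m + 10) − (4/7)| < ε whenever m > (54/49)/ε.
Take N = (54/49)/ε. If m > N then |(4m - 2)/(7m + 10) − (4/7)| ≤ (54/49)/m < ε.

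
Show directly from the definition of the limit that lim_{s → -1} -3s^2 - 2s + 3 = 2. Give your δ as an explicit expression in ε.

Let ε > 0 be given. We want δ > 0 such that 0 < |s + 1| < δ implies |(-3s^2 - 2s + 3) − 2| < ε.
(-3s^2 - 2s + 3) − 2 = -3s^2 - 2s + 1 = (s + 1)(-3s + 1).
So |(-3s^2 - 2s + 3) − 2| = |s + 1|·|-3s + 1|.
Assume first that |s + 1| < 1, so |s| < 2. Then |-3s + 1| ≤ 3·2 + 1 = 7.
Hence |(-3s^2 - 2s + 3) − 2| ≤ 7|s + 1| < ε provided |s + 1| < ε/7.
Choosing δ = min(1, ε/7) ensures both conditions, hence |(-3s^2 - 2s + 3) − 2| < ε.

δ = min(1, ε/7)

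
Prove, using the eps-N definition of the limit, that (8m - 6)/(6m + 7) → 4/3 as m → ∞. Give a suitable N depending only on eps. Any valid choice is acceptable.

N = (23/9)/eps

Let eps > 0. For m ≥ 1, |(8m - 6)/(6m + 7) − (4/3)| = |-92|/(6(6m + 7)) = 92/(6(6m + 7)).
Since 6m + 7 ≥ 6m for m ≥ 1, this is ≤ 92/(6·6m) = (23/9)/m.
So |(8m - 6)/(6m + 7) − (4/3)| < eps whenever m > (23/9)/eps.
Take N = (23/9)/eps. If m > N then |(8m - 6)/(6m + 7) − (4/3)| ≤ (23/9)/m < eps.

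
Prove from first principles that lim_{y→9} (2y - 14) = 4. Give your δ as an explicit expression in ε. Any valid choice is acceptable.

Suppose ε > 0. We need δ > 0 so that 0 < |y − 9| < δ implies |(2y - 14) − 4| < ε.
Since (2y - 14) − 4 = 2(y − 9), we have |(2y - 14) − 4| = 2|y − 9|.
Thus it suffices that |y − 9| < ε/2.
Choosing δ = ε/2 gives |(2y - 14) − 4| = 2|y − 9| < ε whenever |y − 9| < δ.

δ = ε/2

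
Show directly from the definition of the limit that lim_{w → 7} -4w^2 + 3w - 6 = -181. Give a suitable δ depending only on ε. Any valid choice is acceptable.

Fix ε > 0. We want δ > 0 such that 0 < |w − 7| < δ implies |(-4w^2 + 3w - 6) + 181| < ε.
(-4w^2 + 3w - 6) + 181 = -4w^2 + 3w + 175 = (w − 7)(-4w - 25).
So |(-4w^2 + 3w - 6) + 181| = |w − 7|·|-4w - 25|.
Assume first that |w − 7| < 2, so |w| < 9. Then |-4w - 25| ≤ 4·9 + 25 = 61.
Hence |(-4w^2 + 3w - 6) + 181| ≤ 61|w − 7| < ε provided |w − 7| < ε/61.
Choosing δ = min(2, ε/61) ensures both conditions, hence |(-4w^2 + 3w - 6) + 181| < ε.

δ = min(2, ε/61)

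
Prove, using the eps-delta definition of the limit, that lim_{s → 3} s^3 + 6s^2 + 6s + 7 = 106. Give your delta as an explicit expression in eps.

delta = min(1, eps/85)

Fix eps > 0. We want delta > 0 such that 0 < |s − 3| < delta implies |(s^3 + 6s^2 + 6s + 7) − 106| < eps.
(s^3 + 6s^2 + 6s + 7) − 106 = s^3 + 6s^2 + 6s - 99 = (s − 3)(s^2 + 9s + 33).
So |(s^3 + 6s^2 + 6s + 7) − 106| = |s − 3|·|s^2 + 9s + 33|.
Require delta ≤ 1. Then |s − 3| < 1 gives |s| < 4, and by the triangle inequality |s^2 + 9s + 33| ≤ 4^2 + 9·4 + 33 = 85.
Hence |(s^3 + 6s^2 + 6s + 7) − 106| ≤ 85|s − 3| < eps provided |s − 3| < eps/85.
Choosing delta = min(1, eps/85) ensures both conditions, hence |(s^3 + 6s^2 + 6s + 7) − 106| < eps.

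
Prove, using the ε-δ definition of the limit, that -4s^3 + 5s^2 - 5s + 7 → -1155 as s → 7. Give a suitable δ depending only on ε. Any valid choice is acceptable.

Let ε > 0. We want δ > 0 such that 0 < |s − 7| < δ implies |(-4s^3 + 5s^2 - 5s + 7) + 1155| < ε.
(-4s^3 + 5s^2 - 5s + 7) + 1155 = -4s^3 + 5s^2 - 5s + 1162 = (s − 7)(-4s^2 - 23s - 166).
So |(-4s^3 + 5s^2 - 5s + 7) + 1155| = |s − 7|·|-4s^2 - 23s - 166|.
Assume first that |s − 7| < 1, so |s| < 8. Then |-4s^2 - 23s - 166| ≤ 4·8^2 + 23·8 + 166 = 606.
Hence |(-4s^3 + 5s^2 - 5s + 7) + 1155| ≤ 606|s − 7| < ε provided |s − 7| < ε/606.
Take δ = min(1, ε/606). Then 0 < |s − 7| < δ gives both |s − 7| < 1 and |s − 7| < ε/606, so |(-4s^3 + 5s^2 - 5s + 7) + 1155| < ε.

δ = min(1, ε/606)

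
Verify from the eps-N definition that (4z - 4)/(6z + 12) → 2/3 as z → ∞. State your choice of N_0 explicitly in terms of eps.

Suppose eps > 0. We seek N_0 > 0 such that z > N_0 implies |(4z - 4)/(6z + 12) − (2/3)| < eps.
(4z - 4)/(6z + 12) − (2/3) = (6(4z - 4) − 4(6z + 12)) / (6(6z + 12)) = -72/(6(6z + 12)).
For z > 0 we have 6z + 12 > 6z, so |(4z - 4)/(6z + 12) − (2/3)| = 72/(6(6z + 12)) < 72/(6·6z) = 2/z.
Thus |(4z - 4)/(6z + 12) − (2/3)| < eps whenever z > 2/eps.
Take N_0 = 2/eps. If z > N_0 then |(4z - 4)/(6z + 12) − (2/3)| < 2/z < eps.

N_0 = 2/eps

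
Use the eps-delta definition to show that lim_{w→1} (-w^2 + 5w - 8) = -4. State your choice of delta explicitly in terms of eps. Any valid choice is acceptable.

delta = min(1, eps/6)

Let eps > 0. We want delta > 0 such that 0 < |w − 1| < delta implies |(-w^2 + 5w - 8) + 4| < eps.
(-w^2 + 5w - 8) + 4 = -w^2 + 5w - 4 = (w − 1)(-w + 4).
So |(-w^2 + 5w - 8) + 4| = |w − 1|·|-w + 4|.
Require delta ≤ 1. Then |w − 1| < 1 gives |w| < 2, and by the triangle inequality |-w + 4| ≤ 2 + 4 = 6.
Hence |(-w^2 + 5w - 8) + 4| ≤ 6|w − 1| < eps provided |w − 1| < eps/6.
Take delta = min(1, eps/6). Then 0 < |w − 1| < delta gives both |w − 1| < 1 and |w − 1| < eps/6, so |(-w^2 + 5w - 8) + 4| < eps.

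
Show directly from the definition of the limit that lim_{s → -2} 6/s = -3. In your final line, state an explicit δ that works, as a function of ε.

Fix ε > 0. We seek δ > 0 such that 0 < |s + 2| < δ implies |6/s + 3| < ε.
|6/s + 3| = 6·|-2 − s|/(2·|s|) = 6|s + 2|/(2|s|).
Restrict δ ≤ 1. Then |s + 2| < 1 gives |s| > 1, so 2|s| > 2.
Then |6/s + 3| < 6|s + 2|/2, which is < ε when |s + 2| < (1/3)ε.
Take δ = min(1, (1/3)ε). Then 0 < |s + 2| < δ gives both |s + 2| < 1 and |s + 2| < (1/3)ε, so |6/s + 3| < ε.

δ = min(1, (1/3)ε)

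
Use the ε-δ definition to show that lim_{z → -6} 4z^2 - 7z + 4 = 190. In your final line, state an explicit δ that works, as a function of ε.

Fix ε > 0. We want δ > 0 such that 0 < |z + 6| < δ implies |(4z^2 - 7z + 4) − 190| < ε.
(4z^2 - 7z + 4) − 190 = 4z^2 - 7z - 186 = (z + 6)(4z - 31).
So |(4z^2 - 7z + 4) − 190| = |z + 6|·|4z - 31|.
Assume first that |z + 6| < 1, so |z| < 7. Then |4z - 31| ≤ 4·7 + 31 = 59.
Hence |(4z^2 - 7z + 4) − 190| ≤ 59|z + 6| < ε provided |z + 6| < ε/59.
Choosing δ = min(1, ε/59) ensures both conditions, hence |(4z^2 - 7z + 4) − 190| < ε.

δ = min(1, ε/59)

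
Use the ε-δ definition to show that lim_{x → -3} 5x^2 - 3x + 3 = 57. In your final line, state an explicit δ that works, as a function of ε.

δ = min(1, ε/38)

Fix ε > 0. We want δ > 0 such that 0 < |x + 3| < δ implies |(5x^2 - 3x + 3) − 57| < ε.
(5x^2 - 3x + 3) − 57 = 5x^2 - 3x - 54 = (x + 3)(5x - 18).
So |(5x^2 - 3x + 3) − 57| = |x + 3|·|5x - 18|.
Require δ ≤ 1. Then |x + 3| < 1 gives |x| < 4, and by the triangle inequality |5x - 18| ≤ 5·4 + 18 = 38.
Hence |(5x^2 - 3x + 3) − 57| ≤ 38|x + 3| < ε provided |x + 3| < ε/38.
Choosing δ = min(1, ε/38) ensures both conditions, hence |(5x^2 - 3x + 3) − 57| < ε.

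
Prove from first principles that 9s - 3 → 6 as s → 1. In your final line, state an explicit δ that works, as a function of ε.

Fix ε > 0. We need δ > 0 so that 0 < |s − 1| < δ implies |(9s - 3) − 6| < ε.
Since (9s - 3) − 6 = 9(s − 1), we have |(9s - 3) − 6| = 9|s − 1|.
Thus it suffices that |s − 1| < ε/9.
Choosing δ = ε/9 gives |(9s - 3) − 6| = 9|s − 1| < ε whenever |s − 1| < δ.

δ = ε/9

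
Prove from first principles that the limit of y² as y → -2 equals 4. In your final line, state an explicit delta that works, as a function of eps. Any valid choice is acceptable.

Let eps > 0 be given. We seek delta > 0 with 0 < |y + 2| < delta ⇒ |y² − 4| < eps.
Factor: y² − 4 = (y + 2)(y - 2), so |y² − 4| = |y + 2|·|y - 2|.
Impose delta ≤ 1 so that |y| < 3; then |y - 2| ≤ 5.
Hence |y² − 4| ≤ 5|y + 2|, which is < eps once |y + 2| < eps/5.
Take delta = min(1, eps/5). If 0 < |y + 2| < delta then both bounds hold and |y² − 4| ≤ 5|y + 2| < 5·(eps/5) = eps.

delta = min(1, eps/5)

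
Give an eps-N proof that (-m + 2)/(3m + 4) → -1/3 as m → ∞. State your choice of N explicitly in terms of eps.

Fix eps > 0. For m ≥ 1, |(-m + 2)/(3m + 4) + 1/3| = |10|/(3(3m + 4)) = 10/(3(3m + 4)).
Since 3m + 4 ≥ 3m for m ≥ 1, this is ≤ 10/(3·3m) = (10/9)/m.
So |(-m + 2)/(3m + 4) + 1/3| < eps whenever m > (10/9)/eps.
Take N = (10/9)/eps. If m > N then |(-m + 2)/(3m + 4) + 1/3| ≤ (10/9)/m < eps.

N = (10/9)/eps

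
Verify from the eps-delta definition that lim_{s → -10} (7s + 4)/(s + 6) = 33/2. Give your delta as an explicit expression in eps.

delta = min(2, (4/19)eps)

Let eps > 0 be given. We want delta > 0 with 0 < |s + 10| < delta ⇒ |(7s + 4)/(s + 6) − (33/2)| < eps.
Combining over a common denominator, (7s + 4)/(s + 6) − (33/2) = [(7s + 4)·(-4) − (-66)·(s + 6)] / [(-4)·(s + 6)] = 38(s + 10) / ((-4)(s + 6)).
So |(7s + 4)/(s + 6) − (33/2)| = 38|s + 10| / (4·|s + 6|).
Require delta ≤ 2, so |s + 6| ≥ |-4| − |s + 10| > 4 − 2 = 2.
Hence |(7s + 4)/(s + 6) − (33/2)| < 38|s + 10|/(4·2) = (19/4)|s + 10|, which is < eps once |s + 10| < (4/19)eps.
Take delta = min(2, (4/19)eps). Then 0 < |s + 10| < delta forces both bounds, so |(7s + 4)/(s + 6) − (33/2)| < eps.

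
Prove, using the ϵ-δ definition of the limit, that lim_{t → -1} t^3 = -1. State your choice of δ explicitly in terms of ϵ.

Suppose ϵ > 0. We seek δ > 0 with 0 < |t + 1| < δ ⇒ |t^3 + 1| < ϵ.
Factor: t^3 + 1 = (t + 1)(t^2 - t + 1), so |t^3 + 1| = |t + 1|·|t^2 - t + 1|.
Impose δ ≤ 2 so that |t| < 3; then |t^2 - t + 1| ≤ 13.
Hence |t^3 + 1| ≤ 13|t + 1|, which is < ϵ once |t + 1| < ϵ/13.
Take δ = min(2, ϵ/13). If 0 < |t + 1| < δ then both bounds hold and |t^3 + 1| ≤ 13|t + 1| < 13·(ϵ/13) = ϵ.

δ = min(2, ϵ/13)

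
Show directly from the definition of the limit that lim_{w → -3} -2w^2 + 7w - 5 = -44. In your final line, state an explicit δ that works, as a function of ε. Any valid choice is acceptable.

Fix ε > 0. We want δ > 0 such that 0 < |w + 3| < δ implies |(-2w^2 + 7w - 5) + 44| < ε.
(-2w^2 + 7w - 5) + 44 = -2w^2 + 7w + 39 = (w + 3)(-2w + 13).
So |(-2w^2 + 7w - 5) + 44| = |w + 3|·|-2w + 13|.
Require δ ≤ 1. Then |w + 3| < 1 gives |w| < 4, and by the triangle inequality |-2w + 13| ≤ 2·4 + 13 = 21.
Hence |(-2w^2 + 7w - 5) + 44| ≤ 21|w + 3| < ε provided |w + 3| < ε/21.
Take δ = min(1, ε/21). Then 0 < |w + 3| < δ gives both |w + 3| < 1 and |w + 3| < ε/21, so |(-2w^2 + 7w - 5) + 44| < ε.

δ = min(1, ε/21)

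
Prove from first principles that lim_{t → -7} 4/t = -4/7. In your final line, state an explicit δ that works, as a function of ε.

δ = min(7/2, (49/8)ε)

Suppose ε > 0. We seek δ > 0 such that 0 < |t + 7| < δ implies |4/t + 4/7| < ε.
|4/t + 4/7| = 4·|-7 − t|/(7·|t|) = 4|t + 7|/(7|t|).
Require δ ≤ 7/2 so that |t| > 7 − 7/2 = 7/2, hence 7|t| > 49/2.
Then |4/t + 4/7| < 4|t + 7|/(49/2), which is < ε when |t + 7| < (49/8)ε.
Take δ = min(7/2, (49/8)ε). Then 0 < |t + 7| < δ gives both |t + 7| < 7/2 and |t + 7| < (49/8)ε, so |4/t + 4/7| < ε.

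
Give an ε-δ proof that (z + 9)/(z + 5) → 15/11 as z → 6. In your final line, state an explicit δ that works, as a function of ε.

Let ε > 0. We want δ > 0 with 0 < |z − 6| < δ ⇒ |(z + 9)/(z + 5) − (15/11)| < ε.
Combining over a common denominator, (z + 9)/(z + 5) − (15/11) = [(z + 9)·11 − 15·(z + 5)] / [11·(z + 5)] = -4(z − 6) / (11(z + 5)).
So |(z + 9)/(z + 5) − (15/11)| = 4|z − 6| / (11·|z + 5|).
Restrict δ ≤ 11/2. Then |z − 6| < 11/2 gives |z + 5| = |(z − 6) + 11| ≥ 11 − 11/2 = 11/2.
Hence |(z + 9)/(z + 5) − (15/11)| < 4|z − 6|/(11·(11/2)) = (8/121)|z − 6|, which is < ε once |z − 6| < (121/8)ε.
Take δ = min(11/2, (121/8)ε). Then 0 < |z − 6| < δ forces both bounds, so |(z + 9)/(z + 5) − (15/11)| < ε.

δ = min(11/2, (121/8)ε)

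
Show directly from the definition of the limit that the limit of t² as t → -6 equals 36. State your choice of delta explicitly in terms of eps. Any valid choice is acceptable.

Suppose eps > 0. We seek delta > 0 with 0 < |t + 6| < delta ⇒ |t² − 36| < eps.
Factor: t² − 36 = (t + 6)(t - 6), so |t² − 36| = |t + 6|·|t - 6|.
Impose delta ≤ 2 so that |t| < 8; then |t - 6| ≤ 14.
Hence |t² − 36| ≤ 14|t + 6|, which is < eps once |t + 6| < eps/14.
Take delta = min(2, eps/14). If 0 < |t + 6| < delta then both bounds hold and |t² − 36| ≤ 14|t + 6| < 14·(eps/14) = eps.

delta = min(2, eps/14)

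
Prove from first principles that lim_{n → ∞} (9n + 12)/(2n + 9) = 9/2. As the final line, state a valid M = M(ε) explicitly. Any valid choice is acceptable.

Let ε > 0 be given. For n ≥ 1, |(9n + 12)/(2n + 9) − (9/2)| = |-57|/(2(2n + 9)) = 57/(2(2n + 9)).
Since 2n + 9 ≥ 2n for n ≥ 1, this is ≤ 57/(2·2n) = (57/4)/n.
So |(9n + 12)/(2n + 9) − (9/2)| < ε whenever n > (57/4)/ε.
Take M = (57/4)/ε. If n > M then |(9n + 12)/(2n + 9) − (9/2)| ≤ (57/4)/n < ε.

M = (57/4)/ε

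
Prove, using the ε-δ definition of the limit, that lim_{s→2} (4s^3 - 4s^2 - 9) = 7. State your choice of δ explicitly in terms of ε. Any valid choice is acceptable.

Let ε > 0 be given. We want δ > 0 such that 0 < |s − 2| < δ implies |(4s^3 - 4s^2 - 9) − 7| < ε.
(4s^3 - 4s^2 - 9) − 7 = 4s^3 - 4s^2 - 16 = (s − 2)(4s^2 + 4s + 8).
So |(4s^3 - 4s^2 - 9) − 7| = |s − 2|·|4s^2 + 4s + 8|.
Assume first that |s − 2| < 1, so |s| < 3. Then |4s^2 + 4s + 8| ≤ 4·3^2 + 4·3 + 8 = 56.
Hence |(4s^3 - 4s^2 - 9) − 7| ≤ 56|s − 2| < ε provided |s − 2| < ε/56.
Take δ = min(1, ε/56). Then 0 < |s − 2| < δ gives both |s − 2| < 1 and |s − 2| < ε/56, so |(4s^3 - 4s^2 - 9) − 7| < ε.

δ = min(1, ε/56)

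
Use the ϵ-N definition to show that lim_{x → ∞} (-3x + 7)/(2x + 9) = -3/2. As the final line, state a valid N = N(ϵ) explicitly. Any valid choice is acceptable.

Let ϵ > 0. We seek N > 0 such that x > N implies |(-3x + 7)/(2x + 9) + 3/2| < ϵ.
(-3x + 7)/(2x + 9) + 3/2 = (2(-3x + 7) − (-3)(2x + 9)) / (2(2x + 9)) = 41/(2(2x + 9)).
For x > 0 we have 2x + 9 > 2x, so |(-3x + 7)/(2x + 9) + 3/2| = 41/(2(2x + 9)) < 41/(2·2x) = (41/4)/x.
Thus |(-3x + 7)/(2x + 9) + 3/2| < ϵ whenever x > (41/4)/ϵ.
Take N = (41/4)/ϵ. If x > N then |(-3x + 7)/(2x + 9) + 3/2| < (41/4)/x < ϵ.

N = (41/4)/ϵ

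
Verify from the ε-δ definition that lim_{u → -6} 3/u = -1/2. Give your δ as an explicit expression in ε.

δ = min(3, 6ε)

Let ε > 0. We seek δ > 0 such that 0 < |u + 6| < δ implies |3/u + 1/2| < ε.
|3/u + 1/2| = 3·|-6 − u|/(6·|u|) = 3|u + 6|/(6|u|).
Restrict δ ≤ 3. Then |u + 6| < 3 gives |u| > 3, so 6|u| > 18.
Then |3/u + 1/2| < 3|u + 6|/18, which is < ε when |u + 6| < 6ε.
Take δ = min(3, 6ε). Then 0 < |u + 6| < δ gives both |u + 6| < 3 and |u + 6| < 6ε, so |3/u + 1/2| < ε.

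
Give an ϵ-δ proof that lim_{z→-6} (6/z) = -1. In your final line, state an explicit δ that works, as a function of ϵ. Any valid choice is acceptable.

δ = min(3, 3ϵ)

Let ϵ > 0. We seek δ > 0 such that 0 < |z + 6| < δ implies |6/z + 1| < ϵ.
|6/z + 1| = 6·|-6 − z|/(6·|z|) = 6|z + 6|/(6|z|).
Require δ ≤ 3 so that |z| > 6 − 3 = 3, hence 6|z| > 18.
Then |6/z + 1| < 6|z + 6|/18, which is < ϵ when |z + 6| < 3ϵ.
Take δ = min(3, 3ϵ). Then 0 < |z + 6| < δ gives both |z + 6| < 3 and |z + 6| < 3ϵ, so |6/z + 1| < ϵ.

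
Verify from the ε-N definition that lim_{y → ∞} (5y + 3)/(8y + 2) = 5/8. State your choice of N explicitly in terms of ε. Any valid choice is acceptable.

Suppose ε > 0. We seek N > 0 such that y > N implies |(5y + 3)/(8y + 2) − (5/8)| < ε.
(5y + 3)/(8y + 2) − (5/8) = (8(5y + 3) − 5(8y + 2)) / (8(8y + 2)) = 14/(8(8y + 2)).
For y > 0 we have 8y + 2 > 8y, so |(5y + 3)/(8y + 2) − (5/8)| = 14/(8(8y + 2)) < 14/(8·8y) = (7/32)/y.
Thus |(5y + 3)/(8y + 2) − (5/8)| < ε whenever y > (7/32)/ε.
Take N = (7/32)/ε. If y > N then |(5y + 3)/(8y + 2) − (5/8)| < (7/32)/y < ε.

N = (7/32)/ε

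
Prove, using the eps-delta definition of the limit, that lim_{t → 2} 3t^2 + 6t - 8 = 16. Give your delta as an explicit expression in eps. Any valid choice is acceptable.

Let eps > 0 be given. We want delta > 0 such that 0 < |t − 2| < delta implies |(3t^2 + 6t - 8) − 16| < eps.
(3t^2 + 6t - 8) − 16 = 3t^2 + 6t - 24 = (t − 2)(3t + 12).
So |(3t^2 + 6t - 8) − 16| = |t − 2|·|3t + 12|.
Assume first that |t − 2| < 2, so |t| < 4. Then |3t + 12| ≤ 3·4 + 12 = 24.
Hence |(3t^2 + 6t - 8) − 16| ≤ 24|t − 2| < eps provided |t − 2| < eps/24.
Choosing delta = min(2, eps/24) ensures both conditions, hence |(3t^2 + 6t - 8) − 16| < eps.

delta = min(2, eps/24)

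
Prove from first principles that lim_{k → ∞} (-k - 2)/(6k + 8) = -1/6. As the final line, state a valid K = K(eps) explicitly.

Let eps > 0. For k ≥ 1, |(-k - 2)/(6k + 8) + 1/6| = |-4|/(6(6k + 8)) = 4/(6(6k + 8)).
Since 6k + 8 ≥ 6k for k ≥ 1, this is ≤ 4/(6·6k) = (1/9)/k.
So |(-k - 2)/(6k + 8) + 1/6| < eps whenever k > (1/9)/eps.
Take K = (1/9)/eps. If k > K then |(-k - 2)/(6k + 8) + 1/6| ≤ (1/9)/k < eps.

K = (1/9)/eps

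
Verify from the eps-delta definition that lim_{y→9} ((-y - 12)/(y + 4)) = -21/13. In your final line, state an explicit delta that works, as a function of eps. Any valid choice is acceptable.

Suppose eps > 0. We want delta > 0 with 0 < |y − 9| < delta ⇒ |(-y - 12)/(y + 4) + 21/13| < eps.
Combining over a common denominator, (-y - 12)/(y + 4) + 21/13 = [(-y - 12)·13 − (-21)·(y + 4)] / [13·(y + 4)] = 8(y − 9) / (13(y + 4)).
So |(-y - 12)/(y + 4) + 21/13| = 8|y − 9| / (13·|y + 4|).
Require delta ≤ 13/2, so |y + 4| ≥ |13| − |y − 9| > 13 − 13/2 = 13/2.
Hence |(-y - 12)/(y + 4) + 21/13| < 8|y − 9|/(13·(13/2)) = (16/169)|y − 9|, which is < eps once |y − 9| < (169/16)eps.
Take delta = min(13/2, (169/16)eps). Then 0 < |y − 9| < delta forces both bounds, so |(-y - 12)/(y + 4) + 21/13| < eps.

delta = min(13/2, (169/16)eps)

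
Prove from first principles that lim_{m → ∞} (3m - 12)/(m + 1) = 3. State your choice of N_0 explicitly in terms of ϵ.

Fix ϵ > 0. For m ≥ 1, |(3m - 12)/(m + 1) − 3| = |-15|/((m + 1)) = 15/((m + 1)).
Since m + 1 ≥ m for m ≥ 1, this is ≤ 15/(m) = 15/m.
So |(3m - 12)/(m + 1) − 3| < ϵ whenever m > 15/ϵ.
Take N_0 = 15/ϵ. If m > N_0 then |(3m - 12)/(m + 1) − 3| ≤ 15/m < ϵ.

N_0 = 15/ϵ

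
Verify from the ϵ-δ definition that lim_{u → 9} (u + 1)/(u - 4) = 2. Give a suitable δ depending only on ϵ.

Let ϵ > 0 be given. We want δ > 0 with 0 < |u − 9| < δ ⇒ |(u + 1)/(u - 4) − 2| < ϵ.
Combining over a common denominator, (u + 1)/(u - 4) − 2 = [(u + 1)·5 − 10·(u - 4)] / [5·(u - 4)] = -5(u − 9) / (5(u - 4)).
So |(u + 1)/(u - 4) − 2| = 5|u − 9| / (5·|u − 4|).
Restrict δ ≤ 5/2. Then |u − 9| < 5/2 gives |u − 4| = |(u − 9) + 5| ≥ 5 − 5/2 = 5/2.
Hence |(u + 1)/(u - 4) − 2| < 5|u − 9|/(5·(5/2)) = (2/5)|u − 9|, which is < ϵ once |u − 9| < (5/2)ϵ.
Take δ = min(5/2, (5/2)ϵ). Then 0 < |u − 9| < δ forces both bounds, so |(u + 1)/(u - 4) − 2| < ϵ.

δ = min(5/2, (5/2)ϵ)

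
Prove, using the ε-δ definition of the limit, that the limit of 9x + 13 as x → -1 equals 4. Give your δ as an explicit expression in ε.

δ = ε/9

Suppose ε > 0. We need δ > 0 so that 0 < |x + 1| < δ implies |(9x + 13) − 4| < ε.
|(9x + 13) − 4| = |9x + 9| = 9|x + 1|.
Thus it suffices that |x + 1| < ε/9.
Choosing δ = ε/9 gives |(9x + 13) − 4| = 9|x + 1| < ε whenever |x + 1| < δ.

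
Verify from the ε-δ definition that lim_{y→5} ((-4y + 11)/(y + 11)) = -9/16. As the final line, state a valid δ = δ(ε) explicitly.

Suppose ε > 0. We want δ > 0 with 0 < |y − 5| < δ ⇒ |(-4y + 11)/(y + 11) + 9/16| < ε.
Combining over a common denominator, (-4y + 11)/(y + 11) + 9/16 = [(-4y + 11)·16 − (-9)·(y + 11)] / [16·(y + 11)] = -55(y − 5) / (16(y + 11)).
So |(-4y + 11)/(y + 11) + 9/16| = 55|y − 5| / (16·|y + 11|).
Require δ ≤ 8, so |y + 11| ≥ |16| − |y − 5| > 16 − 8 = 8.
Hence |(-4y + 11)/(y + 11) + 9/16| < 55|y − 5|/(16·8) = (55/128)|y − 5|, which is < ε once |y − 5| < (128/55)ε.
Take δ = min(8, (128/55)ε). Then 0 < |y − 5| < δ forces both bounds, so |(-4y + 11)/(y + 11) + 9/16| < ε.

δ = min(8, (128/55)ε)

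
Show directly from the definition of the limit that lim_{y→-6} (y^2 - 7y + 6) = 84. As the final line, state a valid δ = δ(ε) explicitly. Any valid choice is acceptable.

δ = min(1, ε/20)

Let ε > 0 be given. We want δ > 0 such that 0 < |y + 6| < δ implies |(y^2 - 7y + 6) − 84| < ε.
(y^2 - 7y + 6) − 84 = y^2 - 7y - 78 = (y + 6)(y - 13).
So |(y^2 - 7y + 6) − 84| = |y + 6|·|y - 13|.
Assume first that |y + 6| < 1, so |y| < 7. Then |y - 13| ≤ 7 + 13 = 20.
Hence |(y^2 - 7y + 6) − 84| ≤ 20|y + 6| < ε provided |y + 6| < ε/20.
Choosing δ = min(1, ε/20) ensures both conditions, hence |(y^2 - 7y + 6) − 84| < ε.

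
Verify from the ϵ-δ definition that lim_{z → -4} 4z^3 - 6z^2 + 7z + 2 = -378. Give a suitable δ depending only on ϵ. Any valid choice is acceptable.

Let ϵ > 0 be given. We want δ > 0 such that 0 < |z + 4| < δ implies |(4z^3 - 6z^2 + 7z + 2) + 378| < ϵ.
(4z^3 - 6z^2 + 7z + 2) + 378 = 4z^3 - 6z^2 + 7z + 380 = (z + 4)(4z^2 - 22z + 95).
So |(4z^3 - 6z^2 + 7z + 2) + 378| = |z + 4|·|4z^2 - 22z + 95|.
Require δ ≤ 1. Then |z + 4| < 1 gives |z| < 5, and by the triangle inequality |4z^2 - 22z + 95| ≤ 4·5^2 + 22·5 + 95 = 305.
Hence |(4z^3 - 6z^2 + 7z + 2) + 378| ≤ 305|z + 4| < ϵ provided |z + 4| < ϵ/305.
Choosing δ = min(1, ϵ/305) ensures both conditions, hence |(4z^3 - 6z^2 + 7z + 2) + 378| < ϵ.

δ = min(1, ϵ/305)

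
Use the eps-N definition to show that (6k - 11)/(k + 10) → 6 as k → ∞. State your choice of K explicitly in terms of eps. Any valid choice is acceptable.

Fix eps > 0. For k ≥ 1, |(6k - 11)/(k + 10) − 6| = |-71|/((k + 10)) = 71/((k + 10)).
Since k + 10 ≥ k for k ≥ 1, this is ≤ 71/(k) = 71/k.
So |(6k - 11)/(k + 10) − 6| < eps whenever k > 71/eps.
Take K = 71/eps. If k > K then |(6k - 11)/(k + 10) − 6| ≤ 71/k < eps.

K = 71/eps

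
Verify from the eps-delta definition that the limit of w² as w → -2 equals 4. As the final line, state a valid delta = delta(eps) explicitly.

Suppose eps > 0. We seek delta > 0 with 0 < |w + 2| < delta ⇒ |w² − 4| < eps.
Factor: w² − 4 = (w + 2)(w - 2), so |w² − 4| = |w + 2|·|w - 2|.
Impose delta ≤ 1 so that |w| < 3; then |w - 2| ≤ 5.
Hence |w² − 4| ≤ 5|w + 2|, which is < eps once |w + 2| < eps/5.
Take delta = min(1, eps/5). If 0 < |w + 2| < delta then both bounds hold and |w² − 4| ≤ 5|w + 2| < 5·(eps/5) = eps.

delta = min(1, eps/5)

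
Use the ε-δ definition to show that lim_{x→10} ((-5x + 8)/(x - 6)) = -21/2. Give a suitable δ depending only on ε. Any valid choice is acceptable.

Suppose ε > 0. We want δ > 0 with 0 < |x − 10| < δ ⇒ |(-5x + 8)/(x - 6) + 21/2| < ε.
Combining over a common denominator, (-5x + 8)/(x - 6) + 21/2 = [(-5x + 8)·4 − (-42)·(x - 6)] / [4·(x - 6)] = 22(x − 10) / (4(x - 6)).
So |(-5x + 8)/(x - 6) + 21/2| = 22|x − 10| / (4·|x − 6|).
Restrict δ ≤ 2. Then |x − 10| < 2 gives |x − 6| = |(x − 10) + 4| ≥ 4 − 2 = 2.
Hence |(-5x + 8)/(x - 6) + 21/2| < 22|x − 10|/(4·2) = (11/4)|x − 10|, which is < ε once |x − 10| < (4/11)ε.
Take δ = min(2, (4/11)ε). Then 0 < |x − 10| < δ forces both bounds, so |(-5x + 8)/(x - 6) + 21/2| < ε.

δ = min(2, (4/11)ε)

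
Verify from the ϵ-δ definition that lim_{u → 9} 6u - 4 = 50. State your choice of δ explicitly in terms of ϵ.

Fix ϵ > 0. We need δ > 0 so that 0 < |u − 9| < δ implies |(6u - 4) − 50| < ϵ.
|(6u - 4) − 50| = |6u - 54| = 6|u − 9|.
Thus it suffices that |u − 9| < ϵ/6.
Choosing δ = ϵ/6 gives |(6u - 4) − 50| = 6|u − 9| < ϵ whenever |u − 9| < δ.

δ = ϵ/6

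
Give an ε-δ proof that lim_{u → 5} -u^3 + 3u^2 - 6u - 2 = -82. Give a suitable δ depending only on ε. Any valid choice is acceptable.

δ = min(1, ε/64)

Fix ε > 0. We want δ > 0 such that 0 < |u − 5| < δ implies |(-u^3 + 3u^2 - 6u - 2) + 82| < ε.
(-u^3 + 3u^2 - 6u - 2) + 82 = -u^3 + 3u^2 - 6u + 80 = (u − 5)(-u^2 - 2u - 16).
So |(-u^3 + 3u^2 - 6u - 2) + 82| = |u − 5|·|-u^2 - 2u - 16|.
Assume first that |u − 5| < 1, so |u| < 6. Then |-u^2 - 2u - 16| ≤ 6^2 + 2·6 + 16 = 64.
Hence |(-u^3 + 3u^2 - 6u - 2) + 82| ≤ 64|u − 5| < ε provided |u − 5| < ε/64.
Choosing δ = min(1, ε/64) ensures both conditions, hence |(-u^3 + 3u^2 - 6u - 2) + 82| < ε.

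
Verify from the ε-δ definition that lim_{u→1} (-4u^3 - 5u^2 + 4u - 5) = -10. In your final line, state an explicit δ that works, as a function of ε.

δ = min(1, ε/39)

Fix ε > 0. We want δ > 0 such that 0 < |u − 1| < δ implies |(-4u^3 - 5u^2 + 4u - 5) + 10| < ε.
(-4u^3 - 5u^2 + 4u - 5) + 10 = -4u^3 - 5u^2 + 4u + 5 = (u − 1)(-4u^2 - 9u - 5).
So |(-4u^3 - 5u^2 + 4u - 5) + 10| = |u − 1|·|-4u^2 - 9u - 5|.
Assume first that |u − 1| < 1, so |u| < 2. Then |-4u^2 - 9u - 5| ≤ 4·2^2 + 9·2 + 5 = 39.
Hence |(-4u^3 - 5u^2 + 4u - 5) + 10| ≤ 39|u − 1| < ε provided |u − 1| < ε/39.
Choosing δ = min(1, ε/39) ensures both conditions, hence |(-4u^3 - 5u^2 + 4u - 5) + 10| < ε.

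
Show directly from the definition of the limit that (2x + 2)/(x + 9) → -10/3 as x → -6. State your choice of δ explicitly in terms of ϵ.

Let ϵ > 0 be given. We want δ > 0 with 0 < |x + 6| < δ ⇒ |(2x + 2)/(x + 9) + 10/3| < ϵ.
Combining over a common denominator, (2x + 2)/(x + 9) + 10/3 = [(2x + 2)·3 − (-10)·(x + 9)] / [3·(x + 9)] = 16(x + 6) / (3(x + 9)).
So |(2x + 2)/(x + 9) + 10/3| = 16|x + 6| / (3·|x + 9|).
Restrict δ ≤ 3/2. Then |x + 6| < 3/2 gives |x + 9| = |(x + 6) + 3| ≥ 3 − 3/2 = 3/2.
Hence |(2x + 2)/(x + 9) + 10/3| < 16|x + 6|/(3·(3/2)) = (32/9)|x + 6|, which is < ϵ once |x + 6| < (9/32)ϵ.
Take δ = min(3/2, (9/32)ϵ). Then 0 < |x + 6| < δ forces both bounds, so |(2x + 2)/(x + 9) + 10/3| < ϵ.

δ = min(3/2, (9/32)ϵ)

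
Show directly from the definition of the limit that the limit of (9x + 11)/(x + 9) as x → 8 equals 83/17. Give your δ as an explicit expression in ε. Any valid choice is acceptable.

δ = min(17/2, (289/140)ε)

Suppose ε > 0. We want δ > 0 with 0 < |x − 8| < δ ⇒ |(9x + 11)/(x + 9) − (83/17)| < ε.
Combining over a common denominator, (9x + 11)/(x + 9) − (83/17) = [(9x + 11)·17 − 83·(x + 9)] / [17·(x + 9)] = 70(x − 8) / (17(x + 9)).
So |(9x + 11)/(x + 9) − (83/17)| = 70|x − 8| / (17·|x + 9|).
Restrict δ ≤ 17/2. Then |x − 8| < 17/2 gives |x + 9| = |(x − 8) + 17| ≥ 17 − 17/2 = 17/2.
Hence |(9x + 11)/(x + 9) − (83/17)| < 70|x − 8|/(17·(17/2)) = (140/289)|x − 8|, which is < ε once |x − 8| < (289/140)ε.
Take δ = min(17/2, (289/140)ε). Then 0 < |x − 8| < δ forces both bounds, so |(9x + 11)/(x + 9) − (83/17)| < ε.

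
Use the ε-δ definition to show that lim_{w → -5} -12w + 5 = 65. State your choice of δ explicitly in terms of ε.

δ = ε/12

Let ε > 0 be given. We need δ > 0 so that 0 < |w + 5| < δ implies |(-12w + 5) − 65| < ε.
|(-12w + 5) − 65| = |-12w - 60| = 12|w + 5|.
Thus it suffices that |w + 5| < ε/12.
Choosing δ = ε/12 gives |(-12w + 5) − 65| = 12|w + 5| < ε whenever |w + 5| < δ.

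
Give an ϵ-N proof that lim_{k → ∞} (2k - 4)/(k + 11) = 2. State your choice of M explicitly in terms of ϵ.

Let ϵ > 0. For k ≥ 1, |(2k - 4)/(k + 11) − 2| = |-26|/((k + 11)) = 26/((k + 11)).
Since k + 11 ≥ k for k ≥ 1, this is ≤ 26/(k) = 26/k.
So |(2k - 4)/(k + 11) − 2| < ϵ whenever k > 26/ϵ.
Take M = 26/ϵ. If k > M then |(2k - 4)/(k + 11) − 2| ≤ 26/k < ϵ.

M = 26/ϵ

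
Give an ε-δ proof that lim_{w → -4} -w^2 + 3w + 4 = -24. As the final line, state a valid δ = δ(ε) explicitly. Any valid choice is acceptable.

δ = min(1, ε/12)

Let ε > 0 be given. We want δ > 0 such that 0 < |w + 4| < δ implies |(-w^2 + 3w + 4) + 24| < ε.
(-w^2 + 3w + 4) + 24 = -w^2 + 3w + 28 = (w + 4)(-w + 7).
So |(-w^2 + 3w + 4) + 24| = |w + 4|·|-w + 7|.
Assume first that |w + 4| < 1, so |w| < 5. Then |-w + 7| ≤ 5 + 7 = 12.
Hence |(-w^2 + 3w + 4) + 24| ≤ 12|w + 4| < ε provided |w + 4| < ε/12.
Take δ = min(1, ε/12). Then 0 < |w + 4| < δ gives both |w + 4| < 1 and |w + 4| < ε/12, so |(-w^2 + 3w + 4) + 24| < ε.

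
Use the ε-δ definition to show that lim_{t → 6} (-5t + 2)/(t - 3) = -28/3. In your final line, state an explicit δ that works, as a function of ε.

δ = min(3/2, (9/26)ε)

Fix ε > 0. We want δ > 0 with 0 < |t − 6| < δ ⇒ |(-5t + 2)/(t - 3) + 28/3| < ε.
Combining over a common denominator, (-5t + 2)/(t - 3) + 28/3 = [(-5t + 2)·3 − (-28)·(t - 3)] / [3·(t - 3)] = 13(t − 6) / (3(t - 3)).
So |(-5t + 2)/(t - 3) + 28/3| = 13|t − 6| / (3·|t − 3|).
Require δ ≤ 3/2, so |t − 3| ≥ |3| − |t − 6| > 3 − 3/2 = 3/2.
Hence |(-5t + 2)/(t - 3) + 28/3| < 13|t − 6|/(3·(3/2)) = (26/9)|t − 6|, which is < ε once |t − 6| < (9/26)ε.
Take δ = min(3/2, (9/26)ε). Then 0 < |t − 6| < δ forces both bounds, so |(-5t + 2)/(t - 3) + 28/3| < ε.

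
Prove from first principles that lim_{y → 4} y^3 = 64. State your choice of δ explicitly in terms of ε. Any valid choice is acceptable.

Let ε > 0 be given. We seek δ > 0 with 0 < |y − 4| < δ ⇒ |y^3 − 64| < ε.
Factor: y^3 − 64 = (y − 4)(y^2 + 4y + 16), so |y^3 − 64| = |y − 4|·|y^2 + 4y + 16|.
Restrict δ ≤ 1. Then |y − 4| < 1 gives |y| < 5, so by the triangle inequality |y^2 + 4y + 16| ≤ 5^2 + 4·5 + 16 = 61.
Hence |y^3 − 64| ≤ 61|y − 4|, which is < ε once |y − 4| < ε/61.
Take δ = min(1, ε/61). If 0 < |y − 4| < δ then both bounds hold and |y^3 − 64| ≤ 61|y − 4| < 61·(ε/61) = ε.

δ = min(1, ε/61)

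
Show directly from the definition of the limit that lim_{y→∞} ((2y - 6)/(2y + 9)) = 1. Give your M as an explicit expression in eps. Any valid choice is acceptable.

Fix eps > 0. We seek M > 0 such that y > M implies |(2y - 6)/(2y + 9) − 1| < eps.
(2y - 6)/(2y + 9) − 1 = (2(2y - 6) − 2(2y + 9)) / (2(2y + 9)) = -30/(2(2y + 9)).
For y > 0 we have 2y + 9 > 2y, so |(2y - 6)/(2y + 9) − 1| = 30/(2(2y + 9)) < 30/(2·2y) = (15/2)/y.
Thus |(2y - 6)/(2y + 9) − 1| < eps whenever y > (15/2)/eps.
Take M = (15/2)/eps. If y > M then |(2y - 6)/(2y + 9) − 1| < (15/2)/y < eps.

M = (15/2)/eps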